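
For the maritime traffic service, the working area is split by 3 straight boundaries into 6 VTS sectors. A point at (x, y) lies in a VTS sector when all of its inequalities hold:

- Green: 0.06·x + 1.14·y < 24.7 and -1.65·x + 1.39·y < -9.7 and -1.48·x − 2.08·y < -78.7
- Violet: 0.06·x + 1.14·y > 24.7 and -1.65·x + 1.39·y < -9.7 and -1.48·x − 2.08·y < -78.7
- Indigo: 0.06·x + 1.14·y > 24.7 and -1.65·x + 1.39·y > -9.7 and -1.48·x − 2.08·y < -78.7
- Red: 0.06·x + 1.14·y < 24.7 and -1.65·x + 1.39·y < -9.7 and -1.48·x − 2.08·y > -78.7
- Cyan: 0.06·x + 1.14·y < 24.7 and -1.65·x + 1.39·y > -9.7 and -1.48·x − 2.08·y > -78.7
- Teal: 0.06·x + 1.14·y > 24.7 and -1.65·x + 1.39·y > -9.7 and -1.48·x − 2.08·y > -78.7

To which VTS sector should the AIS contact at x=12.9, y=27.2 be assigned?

Teal

0.06·12.9 + 1.14·27.2 = 31.782, which is > 24.7
-1.65·12.9 + 1.39·27.2 = 16.523, which is > -9.7
-1.48·12.9 − 2.08·27.2 = -75.668, which is > -78.7
This sign pattern matches Teal.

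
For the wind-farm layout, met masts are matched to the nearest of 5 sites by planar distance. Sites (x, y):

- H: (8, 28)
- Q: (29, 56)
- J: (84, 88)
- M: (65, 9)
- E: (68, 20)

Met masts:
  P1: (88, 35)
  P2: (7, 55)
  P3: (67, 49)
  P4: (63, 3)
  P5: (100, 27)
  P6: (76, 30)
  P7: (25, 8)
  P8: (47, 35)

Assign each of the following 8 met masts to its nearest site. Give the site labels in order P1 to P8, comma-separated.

P1 → E (d²=625.00)
P2 → Q (d²=485.00)
P3 → E (d²=842.00)
P4 → M (d²=40.00)
P5 → E (d²=1073.00)
P6 → E (d²=164.00)
P7 → H (d²=689.00)
P8 → E (d²=666.00)

E, Q, E, M, E, E, H, E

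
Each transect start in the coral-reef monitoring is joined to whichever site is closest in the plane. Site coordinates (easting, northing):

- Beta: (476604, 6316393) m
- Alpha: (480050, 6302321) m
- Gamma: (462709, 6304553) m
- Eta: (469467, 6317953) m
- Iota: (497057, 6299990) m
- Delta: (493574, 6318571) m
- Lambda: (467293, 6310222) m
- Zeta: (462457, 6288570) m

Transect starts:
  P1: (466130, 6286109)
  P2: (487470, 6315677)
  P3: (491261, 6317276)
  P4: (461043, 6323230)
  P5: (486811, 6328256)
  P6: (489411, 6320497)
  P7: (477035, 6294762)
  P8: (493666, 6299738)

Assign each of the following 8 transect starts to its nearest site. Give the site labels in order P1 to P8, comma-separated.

Zeta, Delta, Delta, Eta, Delta, Delta, Alpha, Iota

P1 → Zeta (d²=19547450.00)
P2 → Delta (d²=45634052.00)
P3 → Delta (d²=7026994.00)
P4 → Eta (d²=98810505.00)
P5 → Delta (d²=139537394.00)
P6 → Delta (d²=21040045.00)
P7 → Alpha (d²=66228706.00)
P8 → Iota (d²=11562385.00)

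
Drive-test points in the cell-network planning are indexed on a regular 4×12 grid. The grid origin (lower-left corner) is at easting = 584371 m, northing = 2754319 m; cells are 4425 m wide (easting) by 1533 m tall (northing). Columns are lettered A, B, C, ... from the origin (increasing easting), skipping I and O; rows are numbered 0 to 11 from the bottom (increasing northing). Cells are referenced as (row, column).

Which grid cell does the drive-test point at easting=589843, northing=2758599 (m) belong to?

(2, B)

Column index: ⌊(589843 − 584371) / 4425⌋ = ⌊1.237⌋ = 1 → column B
Row offset from origin: ⌊(2758599 − 2754319) / 1533⌋ = ⌊2.792⌋ = 2 → row 2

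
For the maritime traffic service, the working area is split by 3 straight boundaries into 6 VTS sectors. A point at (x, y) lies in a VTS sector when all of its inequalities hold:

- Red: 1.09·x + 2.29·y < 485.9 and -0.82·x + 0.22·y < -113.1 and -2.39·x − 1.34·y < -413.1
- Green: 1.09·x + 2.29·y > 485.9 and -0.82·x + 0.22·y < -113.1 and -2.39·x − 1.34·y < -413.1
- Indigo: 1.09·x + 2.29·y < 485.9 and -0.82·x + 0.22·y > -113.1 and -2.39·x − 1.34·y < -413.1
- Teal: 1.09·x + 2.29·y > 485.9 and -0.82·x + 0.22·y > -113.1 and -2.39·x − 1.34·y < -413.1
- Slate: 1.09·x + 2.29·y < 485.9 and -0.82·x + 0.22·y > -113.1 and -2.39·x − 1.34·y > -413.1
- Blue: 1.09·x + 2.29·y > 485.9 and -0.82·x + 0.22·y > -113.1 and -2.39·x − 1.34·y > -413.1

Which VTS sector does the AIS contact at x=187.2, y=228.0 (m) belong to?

Teal

1.09·187.2 + 2.29·228.0 = 726.168, which is > 485.9
-0.82·187.2 + 0.22·228.0 = -103.344, which is > -113.1
-2.39·187.2 − 1.34·228.0 = -752.928, which is < -413.1
This sign pattern matches Teal.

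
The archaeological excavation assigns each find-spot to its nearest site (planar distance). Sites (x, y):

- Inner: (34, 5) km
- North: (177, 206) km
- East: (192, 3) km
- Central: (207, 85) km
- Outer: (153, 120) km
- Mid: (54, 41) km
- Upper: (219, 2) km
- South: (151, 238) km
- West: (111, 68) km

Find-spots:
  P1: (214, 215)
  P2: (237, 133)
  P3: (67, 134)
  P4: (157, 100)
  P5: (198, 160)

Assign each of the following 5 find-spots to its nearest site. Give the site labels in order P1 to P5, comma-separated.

P1 → North (d²=1450.00)
P2 → Central (d²=3204.00)
P3 → West (d²=6292.00)
P4 → Outer (d²=416.00)
P5 → North (d²=2557.00)

North, Central, West, Outer, North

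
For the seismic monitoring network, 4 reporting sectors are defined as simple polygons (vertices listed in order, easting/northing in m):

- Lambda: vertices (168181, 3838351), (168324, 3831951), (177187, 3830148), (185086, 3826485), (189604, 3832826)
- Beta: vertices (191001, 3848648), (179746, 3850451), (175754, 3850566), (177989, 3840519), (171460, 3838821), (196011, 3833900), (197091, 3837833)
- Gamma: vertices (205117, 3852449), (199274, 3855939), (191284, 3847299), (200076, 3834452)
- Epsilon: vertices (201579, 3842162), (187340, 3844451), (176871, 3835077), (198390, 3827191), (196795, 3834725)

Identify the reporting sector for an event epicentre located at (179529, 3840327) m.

Cast a ray rightward from (179529, 3840327). For each polygon, the edges (by vertex number in listed order) whose endpoints lie on opposite sides of northing = 3840327, where each meets that height, and whether that is right or left of the point:
Lambda: no edge straddles that height → 0 crossings.
Beta: 4–5 at easting≈177250.7 (left), 7–1 at easting≈195686.6 (right) → 1 crossing.
Gamma: 3–4 at easting≈196055.4 (right), 4–1 at easting≈201721.6 (right) → 2 crossings.
Epsilon: 2–3 at easting≈182734.3 (right), 5–1 at easting≈200398.6 (right) → 2 crossings.
Only Beta has an odd count, so the point is inside Beta.

Beta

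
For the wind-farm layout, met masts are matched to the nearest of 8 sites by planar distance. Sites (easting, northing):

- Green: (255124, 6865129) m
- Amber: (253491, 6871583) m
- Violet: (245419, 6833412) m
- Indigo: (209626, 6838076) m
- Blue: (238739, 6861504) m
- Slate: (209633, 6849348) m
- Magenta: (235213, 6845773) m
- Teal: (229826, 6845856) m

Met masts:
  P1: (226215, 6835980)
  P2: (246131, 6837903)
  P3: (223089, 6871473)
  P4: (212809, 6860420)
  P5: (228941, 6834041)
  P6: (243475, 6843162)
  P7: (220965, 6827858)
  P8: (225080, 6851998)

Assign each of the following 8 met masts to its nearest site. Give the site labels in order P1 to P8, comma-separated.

Teal, Violet, Blue, Slate, Teal, Magenta, Indigo, Teal

P1 → Teal (d²=110574697.00)
P2 → Violet (d²=20676025.00)
P3 → Blue (d²=344303461.00)
P4 → Slate (d²=132676160.00)
P5 → Teal (d²=140377450.00)
P6 → Magenta (d²=75077965.00)
P7 → Indigo (d²=232980445.00)
P8 → Teal (d²=60248680.00)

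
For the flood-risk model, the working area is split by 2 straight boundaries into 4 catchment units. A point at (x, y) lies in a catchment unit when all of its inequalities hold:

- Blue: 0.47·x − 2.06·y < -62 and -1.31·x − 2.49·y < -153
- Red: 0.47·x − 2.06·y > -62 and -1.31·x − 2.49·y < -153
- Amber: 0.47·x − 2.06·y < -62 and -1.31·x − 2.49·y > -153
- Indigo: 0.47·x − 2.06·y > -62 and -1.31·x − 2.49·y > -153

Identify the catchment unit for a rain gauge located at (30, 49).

Blue

0.47·30 − 2.06·49 = -86.840, which is < -62
-1.31·30 − 2.49·49 = -161.310, which is < -153
This sign pattern matches Blue.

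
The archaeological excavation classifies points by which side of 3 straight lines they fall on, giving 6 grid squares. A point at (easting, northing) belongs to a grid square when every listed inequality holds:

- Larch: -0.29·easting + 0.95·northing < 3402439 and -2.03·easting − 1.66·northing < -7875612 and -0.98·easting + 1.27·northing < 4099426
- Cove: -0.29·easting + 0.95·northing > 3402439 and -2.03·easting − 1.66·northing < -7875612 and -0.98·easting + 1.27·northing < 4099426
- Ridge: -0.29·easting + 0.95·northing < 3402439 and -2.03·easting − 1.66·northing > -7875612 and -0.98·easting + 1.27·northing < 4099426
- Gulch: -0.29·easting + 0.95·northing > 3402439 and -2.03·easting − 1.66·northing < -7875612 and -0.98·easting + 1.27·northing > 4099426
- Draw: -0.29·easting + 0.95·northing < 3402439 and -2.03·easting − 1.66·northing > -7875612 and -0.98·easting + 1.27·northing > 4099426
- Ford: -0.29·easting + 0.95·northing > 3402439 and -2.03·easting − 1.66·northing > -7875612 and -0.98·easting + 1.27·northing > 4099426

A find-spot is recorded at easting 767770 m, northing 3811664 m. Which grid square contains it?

Larch

-0.29·767770 + 0.95·3811664 = 3398427.500, which is < 3402439
-2.03·767770 − 1.66·3811664 = -7885935.340, which is < -7875612
-0.98·767770 + 1.27·3811664 = 4088398.680, which is < 4099426
This sign pattern matches Larch.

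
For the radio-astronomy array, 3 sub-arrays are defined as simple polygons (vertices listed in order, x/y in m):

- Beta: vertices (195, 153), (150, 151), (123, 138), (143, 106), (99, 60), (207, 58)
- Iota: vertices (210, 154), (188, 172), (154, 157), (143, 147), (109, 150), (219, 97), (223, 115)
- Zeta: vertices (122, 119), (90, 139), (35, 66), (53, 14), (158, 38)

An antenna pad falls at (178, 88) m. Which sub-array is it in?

Cast a ray rightward from (178, 88). For each polygon, the edges (by vertex number in listed order) whose endpoints lie on opposite sides of y = 88, where each meets that height, and whether that is right or left of the point:
Beta: 4–5 at x≈125.8 (left), 6–1 at x≈203.2 (right) → 1 crossing.
Iota: no edge straddles that height → 0 crossings.
Zeta: 2–3 at x≈51.6 (left), 5–1 at x≈135.8 (left) → 0 crossings.
Only Beta has an odd count, so the point is inside Beta.

Beta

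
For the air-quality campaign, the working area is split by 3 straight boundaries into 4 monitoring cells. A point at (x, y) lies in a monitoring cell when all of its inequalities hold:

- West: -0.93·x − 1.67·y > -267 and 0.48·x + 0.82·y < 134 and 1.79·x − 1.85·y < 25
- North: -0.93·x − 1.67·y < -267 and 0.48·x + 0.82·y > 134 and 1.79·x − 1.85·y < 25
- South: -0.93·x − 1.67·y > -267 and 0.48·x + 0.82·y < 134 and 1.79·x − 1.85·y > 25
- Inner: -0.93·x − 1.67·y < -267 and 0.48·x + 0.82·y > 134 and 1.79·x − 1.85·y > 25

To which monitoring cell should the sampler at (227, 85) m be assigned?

-0.93·227 − 1.67·85 = -353.060, which is < -267
0.48·227 + 0.82·85 = 178.660, which is > 134
1.79·227 − 1.85·85 = 249.080, which is > 25
This sign pattern matches Inner.

Inner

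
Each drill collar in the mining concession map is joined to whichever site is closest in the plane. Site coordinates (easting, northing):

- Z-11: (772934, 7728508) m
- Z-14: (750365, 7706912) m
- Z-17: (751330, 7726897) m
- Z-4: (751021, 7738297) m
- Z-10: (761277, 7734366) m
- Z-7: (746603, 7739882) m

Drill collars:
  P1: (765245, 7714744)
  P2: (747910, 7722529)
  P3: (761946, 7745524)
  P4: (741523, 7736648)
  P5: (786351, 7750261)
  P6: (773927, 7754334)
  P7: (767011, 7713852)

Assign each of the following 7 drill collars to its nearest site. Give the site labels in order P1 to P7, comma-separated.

Z-11, Z-17, Z-10, Z-7, Z-11, Z-10, Z-11

P1 → Z-11 (d²=248568417.00)
P2 → Z-17 (d²=30775824.00)
P3 → Z-10 (d²=124948525.00)
P4 → Z-7 (d²=36265156.00)
P5 → Z-11 (d²=653208898.00)
P6 → Z-10 (d²=558743524.00)
P7 → Z-11 (d²=249880265.00)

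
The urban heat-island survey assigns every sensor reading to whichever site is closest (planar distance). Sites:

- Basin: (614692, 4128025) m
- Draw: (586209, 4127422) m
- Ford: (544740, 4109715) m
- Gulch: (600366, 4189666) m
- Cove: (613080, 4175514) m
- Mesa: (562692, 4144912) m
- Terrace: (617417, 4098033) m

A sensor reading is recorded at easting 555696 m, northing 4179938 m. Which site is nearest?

Squared distances to each site:
Basin: 6175487585.000; Draw: 3688973425.000; Ford: 5051303665.000; Gulch: 2090042884.000; Cove: 3312495232.000; Mesa: 1275764692.000; Terrace: 10517910866.000.
Minimum at Mesa.

Mesa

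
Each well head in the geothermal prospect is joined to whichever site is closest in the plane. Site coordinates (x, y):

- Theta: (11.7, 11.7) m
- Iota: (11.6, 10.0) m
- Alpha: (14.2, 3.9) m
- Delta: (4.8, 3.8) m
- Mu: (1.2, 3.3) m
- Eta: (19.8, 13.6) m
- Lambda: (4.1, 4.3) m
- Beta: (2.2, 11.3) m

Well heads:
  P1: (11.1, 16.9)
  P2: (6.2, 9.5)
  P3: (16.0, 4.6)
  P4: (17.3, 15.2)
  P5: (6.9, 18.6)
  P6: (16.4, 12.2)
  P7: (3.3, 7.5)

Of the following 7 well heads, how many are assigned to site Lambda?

1

P1 → Theta
P2 → Beta
P3 → Alpha
P4 → Eta
P5 → Theta
P6 → Eta
P7 → Lambda
1 of the 7 goes to Lambda.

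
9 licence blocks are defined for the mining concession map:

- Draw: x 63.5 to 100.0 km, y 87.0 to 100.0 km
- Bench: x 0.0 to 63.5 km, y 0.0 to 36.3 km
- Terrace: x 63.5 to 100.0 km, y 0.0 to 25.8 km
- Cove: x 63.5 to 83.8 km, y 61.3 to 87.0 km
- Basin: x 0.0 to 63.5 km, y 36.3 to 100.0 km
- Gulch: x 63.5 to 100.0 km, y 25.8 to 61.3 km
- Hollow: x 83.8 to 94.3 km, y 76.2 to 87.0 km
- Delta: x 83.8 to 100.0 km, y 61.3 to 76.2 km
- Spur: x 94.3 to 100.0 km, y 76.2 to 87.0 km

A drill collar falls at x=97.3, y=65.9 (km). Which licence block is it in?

Delta

The point has x = 97.3 and y = 65.9.
Only Delta satisfies 83.8 ≤ x ≤ 100.0 and 61.3 ≤ y ≤ 76.2.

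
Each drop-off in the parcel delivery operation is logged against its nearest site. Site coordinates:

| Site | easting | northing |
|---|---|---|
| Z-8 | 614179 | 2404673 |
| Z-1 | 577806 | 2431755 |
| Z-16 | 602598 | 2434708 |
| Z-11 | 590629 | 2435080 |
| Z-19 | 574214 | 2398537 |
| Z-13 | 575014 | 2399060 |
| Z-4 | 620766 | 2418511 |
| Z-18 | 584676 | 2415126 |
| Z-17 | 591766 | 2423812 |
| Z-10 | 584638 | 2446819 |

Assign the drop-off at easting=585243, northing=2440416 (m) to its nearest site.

Z-10

Squared distances to each site:
Z-8: 2114854145.000; Z-1: 130321890.000; Z-16: 333777289.000; Z-11: 57481892.000; Z-19: 1875489482.000; Z-13: 1814951177.000; Z-4: 1741712554.000; Z-18: 639905589.000; Z-17: 318242345.000; Z-10: 41364434.000.
Minimum at Z-10.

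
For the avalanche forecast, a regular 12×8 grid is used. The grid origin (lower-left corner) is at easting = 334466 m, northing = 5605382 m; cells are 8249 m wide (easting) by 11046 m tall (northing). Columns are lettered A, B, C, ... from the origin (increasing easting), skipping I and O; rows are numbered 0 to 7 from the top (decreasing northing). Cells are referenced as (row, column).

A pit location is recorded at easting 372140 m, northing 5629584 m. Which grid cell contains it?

Column index: ⌊(372140 − 334466) / 8249⌋ = ⌊4.567⌋ = 4 → column E
Row offset from origin: ⌊(5629584 − 5605382) / 11046⌋ = ⌊2.191⌋ = 2 → row 5 (counted from top)

(5, E)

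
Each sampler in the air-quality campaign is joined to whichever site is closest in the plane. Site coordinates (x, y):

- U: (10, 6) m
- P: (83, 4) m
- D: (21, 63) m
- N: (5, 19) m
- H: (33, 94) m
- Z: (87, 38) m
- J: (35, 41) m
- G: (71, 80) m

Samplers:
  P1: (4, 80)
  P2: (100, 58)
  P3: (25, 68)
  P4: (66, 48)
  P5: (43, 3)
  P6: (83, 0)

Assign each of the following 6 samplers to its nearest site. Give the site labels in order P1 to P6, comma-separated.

P1 → D (d²=578.00)
P2 → Z (d²=569.00)
P3 → D (d²=41.00)
P4 → Z (d²=541.00)
P5 → U (d²=1098.00)
P6 → P (d²=16.00)

D, Z, D, Z, U, P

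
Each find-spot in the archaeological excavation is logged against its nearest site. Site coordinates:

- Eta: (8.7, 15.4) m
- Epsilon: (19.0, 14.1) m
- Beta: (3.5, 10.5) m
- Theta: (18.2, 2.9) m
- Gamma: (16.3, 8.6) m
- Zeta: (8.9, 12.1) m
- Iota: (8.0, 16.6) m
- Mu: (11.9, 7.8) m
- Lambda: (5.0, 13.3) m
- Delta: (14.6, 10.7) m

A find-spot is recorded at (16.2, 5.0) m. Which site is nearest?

Squared distances to each site:
Eta: 164.410; Epsilon: 90.650; Beta: 191.540; Theta: 8.410; Gamma: 12.970; Zeta: 103.700; Iota: 201.800; Mu: 26.330; Lambda: 194.330; Delta: 35.050.
Minimum at Theta.

Theta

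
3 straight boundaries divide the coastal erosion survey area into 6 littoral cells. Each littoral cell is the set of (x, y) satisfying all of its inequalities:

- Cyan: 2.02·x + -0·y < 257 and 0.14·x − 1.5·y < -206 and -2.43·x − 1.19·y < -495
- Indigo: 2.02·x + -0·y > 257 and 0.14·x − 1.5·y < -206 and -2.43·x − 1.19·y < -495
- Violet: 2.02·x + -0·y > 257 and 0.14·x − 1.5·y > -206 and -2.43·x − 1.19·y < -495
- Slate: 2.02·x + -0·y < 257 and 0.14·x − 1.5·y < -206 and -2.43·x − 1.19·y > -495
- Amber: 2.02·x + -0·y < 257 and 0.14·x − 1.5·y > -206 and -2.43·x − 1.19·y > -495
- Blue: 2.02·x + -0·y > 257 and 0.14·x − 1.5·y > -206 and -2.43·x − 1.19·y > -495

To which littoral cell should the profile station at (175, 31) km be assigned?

Blue

2.02·175 + -0·31 = 353.500, which is > 257
0.14·175 − 1.5·31 = -22.000, which is > -206
-2.43·175 − 1.19·31 = -462.140, which is > -495
This sign pattern matches Blue.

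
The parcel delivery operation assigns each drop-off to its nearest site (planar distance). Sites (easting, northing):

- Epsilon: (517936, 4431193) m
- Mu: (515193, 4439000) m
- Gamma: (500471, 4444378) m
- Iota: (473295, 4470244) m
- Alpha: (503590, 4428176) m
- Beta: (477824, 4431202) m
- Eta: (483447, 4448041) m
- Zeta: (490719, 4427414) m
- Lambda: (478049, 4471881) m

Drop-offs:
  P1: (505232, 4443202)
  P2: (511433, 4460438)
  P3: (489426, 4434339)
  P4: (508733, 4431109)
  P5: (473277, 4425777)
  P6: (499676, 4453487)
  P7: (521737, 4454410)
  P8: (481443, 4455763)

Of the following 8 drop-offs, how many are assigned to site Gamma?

P1 → Gamma
P2 → Gamma
P3 → Zeta
P4 → Alpha
P5 → Beta
P6 → Gamma
P7 → Mu
P8 → Eta
3 of the 8 go to Gamma.

3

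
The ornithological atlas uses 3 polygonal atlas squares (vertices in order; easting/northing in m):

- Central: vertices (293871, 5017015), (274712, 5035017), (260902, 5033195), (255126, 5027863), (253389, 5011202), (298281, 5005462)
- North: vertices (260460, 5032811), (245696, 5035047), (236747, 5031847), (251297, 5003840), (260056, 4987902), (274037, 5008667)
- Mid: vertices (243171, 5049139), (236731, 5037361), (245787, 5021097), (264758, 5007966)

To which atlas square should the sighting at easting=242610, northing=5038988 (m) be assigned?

Cast a ray rightward from (242610, 5038988). For each polygon, the edges (by vertex number in listed order) whose endpoints lie on opposite sides of northing = 5038988, where each meets that height, and whether that is right or left of the point:
Central: no edge straddles that height → 0 crossings.
North: no edge straddles that height → 0 crossings.
Mid: 1–2 at easting≈237620.6 (left), 4–1 at easting≈248493.2 (right) → 1 crossing.
Only Mid has an odd count, so the point is inside Mid.

Mid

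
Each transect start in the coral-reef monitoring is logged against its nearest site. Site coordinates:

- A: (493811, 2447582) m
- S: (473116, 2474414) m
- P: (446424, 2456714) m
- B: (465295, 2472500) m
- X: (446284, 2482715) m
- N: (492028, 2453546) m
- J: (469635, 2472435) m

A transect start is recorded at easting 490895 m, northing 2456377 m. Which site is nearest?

N

Squared distances to each site:
A: 85855081.000; S: 641426210.000; P: 1977783410.000; B: 915311129.000; X: 2683831565.000; N: 9298250.000; J: 709846964.000.
Minimum at N.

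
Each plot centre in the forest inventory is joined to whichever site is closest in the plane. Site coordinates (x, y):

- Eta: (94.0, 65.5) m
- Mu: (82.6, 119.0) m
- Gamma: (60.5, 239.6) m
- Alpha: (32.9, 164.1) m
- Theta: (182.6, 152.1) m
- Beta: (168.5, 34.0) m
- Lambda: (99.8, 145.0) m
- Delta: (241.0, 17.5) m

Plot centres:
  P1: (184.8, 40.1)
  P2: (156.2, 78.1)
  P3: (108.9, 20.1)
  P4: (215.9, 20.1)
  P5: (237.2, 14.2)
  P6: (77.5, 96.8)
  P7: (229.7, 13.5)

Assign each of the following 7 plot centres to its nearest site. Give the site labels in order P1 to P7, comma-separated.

Beta, Beta, Eta, Delta, Delta, Mu, Delta

P1 → Beta (d²=302.90)
P2 → Beta (d²=2096.10)
P3 → Eta (d²=2283.17)
P4 → Delta (d²=636.77)
P5 → Delta (d²=25.33)
P6 → Mu (d²=518.85)
P7 → Delta (d²=143.69)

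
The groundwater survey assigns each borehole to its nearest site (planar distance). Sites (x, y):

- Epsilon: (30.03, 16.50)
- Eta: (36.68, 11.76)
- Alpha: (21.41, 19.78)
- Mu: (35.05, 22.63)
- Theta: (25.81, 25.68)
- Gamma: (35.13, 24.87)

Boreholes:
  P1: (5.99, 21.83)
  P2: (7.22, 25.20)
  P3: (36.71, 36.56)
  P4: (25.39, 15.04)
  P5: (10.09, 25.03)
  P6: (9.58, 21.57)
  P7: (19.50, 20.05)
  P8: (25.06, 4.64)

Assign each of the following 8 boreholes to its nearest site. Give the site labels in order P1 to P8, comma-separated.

Alpha, Alpha, Gamma, Epsilon, Alpha, Alpha, Alpha, Epsilon

P1 → Alpha (d²=241.98)
P2 → Alpha (d²=230.73)
P3 → Gamma (d²=139.15)
P4 → Epsilon (d²=23.66)
P5 → Alpha (d²=155.70)
P6 → Alpha (d²=143.15)
P7 → Alpha (d²=3.72)
P8 → Epsilon (d²=165.36)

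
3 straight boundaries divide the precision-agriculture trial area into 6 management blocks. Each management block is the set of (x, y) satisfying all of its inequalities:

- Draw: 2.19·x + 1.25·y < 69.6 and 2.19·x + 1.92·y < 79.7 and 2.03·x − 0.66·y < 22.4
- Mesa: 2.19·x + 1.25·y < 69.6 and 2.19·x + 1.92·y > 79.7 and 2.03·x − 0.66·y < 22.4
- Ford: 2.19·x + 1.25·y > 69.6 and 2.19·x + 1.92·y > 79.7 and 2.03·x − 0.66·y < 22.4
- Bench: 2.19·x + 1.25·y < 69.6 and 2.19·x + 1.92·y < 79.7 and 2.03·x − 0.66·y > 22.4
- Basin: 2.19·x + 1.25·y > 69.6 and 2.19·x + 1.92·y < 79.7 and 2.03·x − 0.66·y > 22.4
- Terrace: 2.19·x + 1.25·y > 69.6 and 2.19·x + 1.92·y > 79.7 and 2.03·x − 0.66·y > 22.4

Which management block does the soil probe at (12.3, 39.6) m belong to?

2.19·12.3 + 1.25·39.6 = 76.437, which is > 69.6
2.19·12.3 + 1.92·39.6 = 102.969, which is > 79.7
2.03·12.3 − 0.66·39.6 = -1.167, which is < 22.4
This sign pattern matches Ford.

Ford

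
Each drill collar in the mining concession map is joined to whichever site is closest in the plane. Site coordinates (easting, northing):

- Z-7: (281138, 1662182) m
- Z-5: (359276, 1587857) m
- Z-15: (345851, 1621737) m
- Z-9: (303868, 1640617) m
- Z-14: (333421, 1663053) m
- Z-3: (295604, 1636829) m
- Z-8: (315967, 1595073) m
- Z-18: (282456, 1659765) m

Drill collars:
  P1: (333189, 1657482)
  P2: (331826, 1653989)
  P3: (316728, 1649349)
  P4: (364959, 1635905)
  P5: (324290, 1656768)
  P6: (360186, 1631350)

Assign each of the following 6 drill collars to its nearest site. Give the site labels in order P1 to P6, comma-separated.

P1 → Z-14 (d²=31089865.00)
P2 → Z-14 (d²=84700121.00)
P3 → Z-9 (d²=241627424.00)
P4 → Z-15 (d²=565847888.00)
P5 → Z-14 (d²=122876386.00)
P6 → Z-15 (d²=297901994.00)

Z-14, Z-14, Z-9, Z-15, Z-14, Z-15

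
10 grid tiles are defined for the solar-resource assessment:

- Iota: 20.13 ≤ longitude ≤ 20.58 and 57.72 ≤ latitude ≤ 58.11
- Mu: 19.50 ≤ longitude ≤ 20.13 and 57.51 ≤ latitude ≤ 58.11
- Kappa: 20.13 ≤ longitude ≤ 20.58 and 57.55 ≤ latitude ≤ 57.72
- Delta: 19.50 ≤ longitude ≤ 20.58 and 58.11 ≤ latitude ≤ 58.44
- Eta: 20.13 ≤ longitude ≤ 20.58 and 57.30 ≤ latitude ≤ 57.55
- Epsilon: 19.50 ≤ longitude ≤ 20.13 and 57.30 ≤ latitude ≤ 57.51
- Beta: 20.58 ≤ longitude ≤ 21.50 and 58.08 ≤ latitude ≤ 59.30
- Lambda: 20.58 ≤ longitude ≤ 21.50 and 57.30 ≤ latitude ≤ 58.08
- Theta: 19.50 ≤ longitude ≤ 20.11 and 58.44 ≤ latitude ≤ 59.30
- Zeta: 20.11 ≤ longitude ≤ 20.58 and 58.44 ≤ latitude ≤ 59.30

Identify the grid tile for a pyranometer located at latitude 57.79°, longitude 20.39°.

Iota

The point has longitude = 20.39 and latitude = 57.79.
Only Iota satisfies 20.13 ≤ longitude ≤ 20.58 and 57.72 ≤ latitude ≤ 58.11.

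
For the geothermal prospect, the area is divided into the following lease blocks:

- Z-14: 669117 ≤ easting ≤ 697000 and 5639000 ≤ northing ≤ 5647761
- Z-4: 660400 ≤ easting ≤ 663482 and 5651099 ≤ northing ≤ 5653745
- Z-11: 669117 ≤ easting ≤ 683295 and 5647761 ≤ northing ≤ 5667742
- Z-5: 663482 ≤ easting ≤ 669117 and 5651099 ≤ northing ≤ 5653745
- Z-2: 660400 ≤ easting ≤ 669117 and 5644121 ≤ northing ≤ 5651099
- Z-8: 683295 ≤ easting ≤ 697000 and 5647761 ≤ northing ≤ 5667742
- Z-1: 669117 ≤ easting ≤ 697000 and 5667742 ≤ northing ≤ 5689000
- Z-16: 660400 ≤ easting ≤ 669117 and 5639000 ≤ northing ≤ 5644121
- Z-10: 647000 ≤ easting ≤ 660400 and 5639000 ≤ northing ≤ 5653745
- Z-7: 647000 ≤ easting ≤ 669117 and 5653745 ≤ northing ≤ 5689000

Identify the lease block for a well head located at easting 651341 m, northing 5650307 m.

Z-10

The point has easting = 651341 and northing = 5650307.
Only Z-10 satisfies 647000 ≤ easting ≤ 660400 and 5639000 ≤ northing ≤ 5653745.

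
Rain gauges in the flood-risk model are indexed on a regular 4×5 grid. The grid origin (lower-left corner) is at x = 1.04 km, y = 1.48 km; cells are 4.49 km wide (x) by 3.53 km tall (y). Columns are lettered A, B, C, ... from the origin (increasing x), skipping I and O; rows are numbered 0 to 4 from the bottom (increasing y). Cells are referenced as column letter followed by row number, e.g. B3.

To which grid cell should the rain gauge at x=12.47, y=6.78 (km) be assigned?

C1

Column index: ⌊(12.47 − 1.04) / 4.49⌋ = ⌊2.546⌋ = 2 → column C
Row offset from origin: ⌊(6.78 − 1.48) / 3.53⌋ = ⌊1.501⌋ = 1 → row 1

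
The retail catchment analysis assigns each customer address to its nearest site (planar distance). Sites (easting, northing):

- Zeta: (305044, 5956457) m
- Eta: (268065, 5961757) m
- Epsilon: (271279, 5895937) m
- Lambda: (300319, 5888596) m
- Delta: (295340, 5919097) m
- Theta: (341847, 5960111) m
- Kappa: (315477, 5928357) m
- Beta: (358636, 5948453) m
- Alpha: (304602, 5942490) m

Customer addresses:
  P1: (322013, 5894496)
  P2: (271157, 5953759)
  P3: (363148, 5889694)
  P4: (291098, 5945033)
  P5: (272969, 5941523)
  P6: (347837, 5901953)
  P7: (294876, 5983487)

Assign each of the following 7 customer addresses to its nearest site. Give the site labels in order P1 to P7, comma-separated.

Lambda, Eta, Beta, Alpha, Eta, Kappa, Zeta

P1 → Lambda (d²=505439636.00)
P2 → Eta (d²=73528468.00)
P3 → Beta (d²=3472978225.00)
P4 → Alpha (d²=188824865.00)
P5 → Eta (d²=433463972.00)
P6 → Kappa (d²=1744340816.00)
P7 → Zeta (d²=834009124.00)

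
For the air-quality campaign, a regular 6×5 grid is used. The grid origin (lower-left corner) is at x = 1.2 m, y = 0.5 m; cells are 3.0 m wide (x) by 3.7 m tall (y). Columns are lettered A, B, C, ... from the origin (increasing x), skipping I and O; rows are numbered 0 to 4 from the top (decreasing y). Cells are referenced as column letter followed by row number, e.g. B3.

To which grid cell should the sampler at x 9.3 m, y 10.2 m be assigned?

Column index: ⌊(9.3 − 1.2) / 3.0⌋ = ⌊2.700⌋ = 2 → column C
Row offset from origin: ⌊(10.2 − 0.5) / 3.7⌋ = ⌊2.622⌋ = 2 → row 2 (counted from top)

C2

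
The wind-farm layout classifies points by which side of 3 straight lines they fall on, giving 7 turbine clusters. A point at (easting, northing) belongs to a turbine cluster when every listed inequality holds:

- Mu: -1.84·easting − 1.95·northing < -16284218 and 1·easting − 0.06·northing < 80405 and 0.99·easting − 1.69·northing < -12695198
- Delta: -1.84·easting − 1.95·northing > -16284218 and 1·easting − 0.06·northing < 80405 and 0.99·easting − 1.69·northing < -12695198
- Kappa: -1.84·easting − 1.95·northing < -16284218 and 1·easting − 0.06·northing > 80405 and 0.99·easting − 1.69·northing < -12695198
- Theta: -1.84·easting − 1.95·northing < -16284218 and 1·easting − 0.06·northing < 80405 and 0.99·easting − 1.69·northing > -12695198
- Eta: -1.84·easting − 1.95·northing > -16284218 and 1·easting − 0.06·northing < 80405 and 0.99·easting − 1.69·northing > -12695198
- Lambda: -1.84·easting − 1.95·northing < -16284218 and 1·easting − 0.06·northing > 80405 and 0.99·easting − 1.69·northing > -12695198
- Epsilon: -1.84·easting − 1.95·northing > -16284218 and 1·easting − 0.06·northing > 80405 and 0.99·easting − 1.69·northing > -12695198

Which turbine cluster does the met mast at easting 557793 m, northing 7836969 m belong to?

-1.84·557793 − 1.95·7836969 = -16308428.670, which is < -16284218
1·557793 − 0.06·7836969 = 87574.860, which is > 80405
0.99·557793 − 1.69·7836969 = -12692262.540, which is > -12695198
This sign pattern matches Lambda.

Lambda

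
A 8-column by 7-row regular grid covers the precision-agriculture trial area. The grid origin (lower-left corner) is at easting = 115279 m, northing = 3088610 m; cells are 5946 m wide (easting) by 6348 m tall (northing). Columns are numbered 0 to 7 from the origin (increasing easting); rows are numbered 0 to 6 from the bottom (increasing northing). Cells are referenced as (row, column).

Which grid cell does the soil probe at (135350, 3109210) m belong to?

Column index: ⌊(135350 − 115279) / 5946⌋ = ⌊3.376⌋ = 3
Row offset from origin: ⌊(3109210 − 3088610) / 6348⌋ = ⌊3.245⌋ = 3 → row 3

(3, 3)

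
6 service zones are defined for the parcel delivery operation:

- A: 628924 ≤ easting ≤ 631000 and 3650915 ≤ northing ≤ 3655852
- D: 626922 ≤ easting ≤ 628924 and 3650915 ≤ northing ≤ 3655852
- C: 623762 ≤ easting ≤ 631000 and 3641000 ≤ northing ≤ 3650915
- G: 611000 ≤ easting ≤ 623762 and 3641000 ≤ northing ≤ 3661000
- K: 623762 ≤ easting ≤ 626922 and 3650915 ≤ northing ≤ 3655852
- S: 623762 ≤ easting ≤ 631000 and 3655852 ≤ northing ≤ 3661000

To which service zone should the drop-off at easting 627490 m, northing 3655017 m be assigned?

The point has easting = 627490 and northing = 3655017.
Only D satisfies 626922 ≤ easting ≤ 628924 and 3650915 ≤ northing ≤ 3655852.

D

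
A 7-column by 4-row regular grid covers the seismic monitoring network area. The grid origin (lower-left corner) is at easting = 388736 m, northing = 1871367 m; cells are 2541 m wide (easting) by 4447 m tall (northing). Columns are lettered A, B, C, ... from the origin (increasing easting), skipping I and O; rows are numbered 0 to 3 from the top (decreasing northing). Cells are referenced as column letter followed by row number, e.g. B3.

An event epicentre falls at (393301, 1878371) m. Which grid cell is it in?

Column index: ⌊(393301 − 388736) / 2541⌋ = ⌊1.797⌋ = 1 → column B
Row offset from origin: ⌊(1878371 − 1871367) / 4447⌋ = ⌊1.575⌋ = 1 → row 2 (counted from top)

B2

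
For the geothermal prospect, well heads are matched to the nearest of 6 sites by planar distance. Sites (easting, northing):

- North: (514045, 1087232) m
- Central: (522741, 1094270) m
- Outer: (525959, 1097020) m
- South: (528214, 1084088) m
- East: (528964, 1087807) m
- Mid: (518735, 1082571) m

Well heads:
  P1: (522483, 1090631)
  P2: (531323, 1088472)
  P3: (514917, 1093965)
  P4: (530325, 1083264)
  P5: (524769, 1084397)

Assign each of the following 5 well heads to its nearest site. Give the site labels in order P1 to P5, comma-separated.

P1 → Central (d²=13308885.00)
P2 → East (d²=6007106.00)
P3 → North (d²=46093673.00)
P4 → South (d²=5135297.00)
P5 → South (d²=11963506.00)

Central, East, North, South, South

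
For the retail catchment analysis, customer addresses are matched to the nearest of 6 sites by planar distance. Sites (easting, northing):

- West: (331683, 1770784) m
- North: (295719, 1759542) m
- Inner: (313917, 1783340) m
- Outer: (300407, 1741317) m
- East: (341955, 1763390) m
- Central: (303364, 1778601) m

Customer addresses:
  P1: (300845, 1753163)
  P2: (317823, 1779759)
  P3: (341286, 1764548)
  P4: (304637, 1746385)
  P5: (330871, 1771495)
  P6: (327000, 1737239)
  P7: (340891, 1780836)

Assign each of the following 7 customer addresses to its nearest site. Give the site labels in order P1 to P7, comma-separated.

North, Inner, East, Outer, West, Outer, West

P1 → North (d²=66967517.00)
P2 → Inner (d²=28080397.00)
P3 → East (d²=1788525.00)
P4 → Outer (d²=43577524.00)
P5 → West (d²=1164865.00)
P6 → Outer (d²=723817733.00)
P7 → West (d²=185829968.00)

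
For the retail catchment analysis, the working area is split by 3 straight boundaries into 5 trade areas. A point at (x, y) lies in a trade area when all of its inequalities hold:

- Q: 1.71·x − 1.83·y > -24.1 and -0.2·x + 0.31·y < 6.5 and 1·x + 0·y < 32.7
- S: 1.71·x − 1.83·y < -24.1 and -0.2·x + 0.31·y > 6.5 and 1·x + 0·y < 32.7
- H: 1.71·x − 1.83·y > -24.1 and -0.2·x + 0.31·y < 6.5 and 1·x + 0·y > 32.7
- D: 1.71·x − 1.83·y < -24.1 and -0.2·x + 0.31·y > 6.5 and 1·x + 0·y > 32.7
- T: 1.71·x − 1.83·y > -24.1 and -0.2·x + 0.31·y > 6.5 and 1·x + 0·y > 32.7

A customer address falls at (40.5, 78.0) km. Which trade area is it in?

1.71·40.5 − 1.83·78.0 = -73.485, which is < -24.1
-0.2·40.5 + 0.31·78.0 = 16.080, which is > 6.5
1·40.5 + 0·78.0 = 40.500, which is > 32.7
This sign pattern matches D.

D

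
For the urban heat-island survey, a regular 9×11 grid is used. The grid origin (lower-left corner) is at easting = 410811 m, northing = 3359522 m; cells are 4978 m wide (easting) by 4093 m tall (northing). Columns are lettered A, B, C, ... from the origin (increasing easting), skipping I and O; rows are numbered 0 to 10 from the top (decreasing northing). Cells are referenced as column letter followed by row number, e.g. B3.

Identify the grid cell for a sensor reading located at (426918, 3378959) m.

D6

Column index: ⌊(426918 − 410811) / 4978⌋ = ⌊3.236⌋ = 3 → column D
Row offset from origin: ⌊(3378959 − 3359522) / 4093⌋ = ⌊4.749⌋ = 4 → row 6 (counted from top)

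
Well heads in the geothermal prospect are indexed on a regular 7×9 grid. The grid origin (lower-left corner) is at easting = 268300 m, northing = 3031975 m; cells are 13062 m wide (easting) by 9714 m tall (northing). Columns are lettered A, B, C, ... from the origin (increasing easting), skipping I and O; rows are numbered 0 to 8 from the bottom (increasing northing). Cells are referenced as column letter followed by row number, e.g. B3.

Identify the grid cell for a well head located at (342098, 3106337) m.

F7

Column index: ⌊(342098 − 268300) / 13062⌋ = ⌊5.650⌋ = 5 → column F
Row offset from origin: ⌊(3106337 − 3031975) / 9714⌋ = ⌊7.655⌋ = 7 → row 7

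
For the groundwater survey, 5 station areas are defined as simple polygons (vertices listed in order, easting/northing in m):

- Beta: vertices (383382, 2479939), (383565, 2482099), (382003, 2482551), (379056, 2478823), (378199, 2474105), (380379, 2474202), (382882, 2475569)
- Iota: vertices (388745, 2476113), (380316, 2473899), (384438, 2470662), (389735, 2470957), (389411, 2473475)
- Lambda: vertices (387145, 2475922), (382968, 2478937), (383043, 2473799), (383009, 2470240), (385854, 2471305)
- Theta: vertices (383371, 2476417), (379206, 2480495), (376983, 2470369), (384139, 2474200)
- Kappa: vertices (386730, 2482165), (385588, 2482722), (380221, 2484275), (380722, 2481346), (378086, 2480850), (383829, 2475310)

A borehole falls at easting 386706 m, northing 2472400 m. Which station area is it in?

Iota

Cast a ray rightward from (386706, 2472400). For each polygon, the edges (by vertex number in listed order) whose endpoints lie on opposite sides of northing = 2472400, where each meets that height, and whether that is right or left of the point:
Beta: no edge straddles that height → 0 crossings.
Iota: 2–3 at easting≈382224.8 (left), 4–5 at easting≈389549.3 (right) → 1 crossing.
Lambda: 3–4 at easting≈383029.6 (left), 5–1 at easting≈386160.2 (left) → 0 crossings.
Theta: 2–3 at easting≈377428.9 (left), 3–4 at easting≈380776.7 (left) → 0 crossings.
Kappa: no edge straddles that height → 0 crossings.
Only Iota has an odd count, so the point is inside Iota.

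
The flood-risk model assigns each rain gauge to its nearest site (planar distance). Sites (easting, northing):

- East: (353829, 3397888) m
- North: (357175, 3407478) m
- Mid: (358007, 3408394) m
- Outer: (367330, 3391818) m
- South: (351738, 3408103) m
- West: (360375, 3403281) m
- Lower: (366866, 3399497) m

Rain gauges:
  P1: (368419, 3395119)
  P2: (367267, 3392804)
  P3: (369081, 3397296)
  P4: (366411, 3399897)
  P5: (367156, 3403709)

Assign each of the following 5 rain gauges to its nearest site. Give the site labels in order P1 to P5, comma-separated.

P1 → Outer (d²=12082522.00)
P2 → Outer (d²=976165.00)
P3 → Lower (d²=9750626.00)
P4 → Lower (d²=367025.00)
P5 → Lower (d²=17825044.00)

Outer, Outer, Lower, Lower, Lower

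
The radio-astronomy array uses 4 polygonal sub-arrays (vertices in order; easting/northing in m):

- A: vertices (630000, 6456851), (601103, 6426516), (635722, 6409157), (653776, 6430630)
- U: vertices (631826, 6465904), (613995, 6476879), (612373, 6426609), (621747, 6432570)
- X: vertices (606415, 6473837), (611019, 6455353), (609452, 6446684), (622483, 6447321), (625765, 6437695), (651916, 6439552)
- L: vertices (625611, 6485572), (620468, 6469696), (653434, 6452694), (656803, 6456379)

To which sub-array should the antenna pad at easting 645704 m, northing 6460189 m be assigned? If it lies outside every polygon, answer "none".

L

Cast a ray rightward from (645704, 6460189). For each polygon, the edges (by vertex number in listed order) whose endpoints lie on opposite sides of northing = 6460189, where each meets that height, and whether that is right or left of the point:
A: no edge straddles that height → 0 crossings.
U: 2–3 at easting≈613456.5 (left), 4–1 at easting≈630098.0 (left) → 0 crossings.
X: 1–2 at easting≈609814.4 (left), 6–1 at easting≈624527.8 (left) → 0 crossings.
L: 2–3 at easting≈638901.6 (left), 4–1 at easting≈652732.1 (right) → 1 crossing.
Only L has an odd count, so the point is inside L.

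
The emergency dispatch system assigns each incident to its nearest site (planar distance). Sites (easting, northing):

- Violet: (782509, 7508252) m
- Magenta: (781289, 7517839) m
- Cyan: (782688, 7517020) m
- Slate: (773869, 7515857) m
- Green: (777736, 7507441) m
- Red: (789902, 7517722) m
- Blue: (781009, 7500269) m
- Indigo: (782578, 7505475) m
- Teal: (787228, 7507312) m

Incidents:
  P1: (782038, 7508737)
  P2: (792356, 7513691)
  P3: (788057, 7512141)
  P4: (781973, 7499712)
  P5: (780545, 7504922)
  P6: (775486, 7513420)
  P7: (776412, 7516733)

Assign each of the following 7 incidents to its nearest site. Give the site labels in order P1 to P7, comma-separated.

Violet, Red, Teal, Blue, Indigo, Slate, Slate

P1 → Violet (d²=457066.00)
P2 → Red (d²=22271077.00)
P3 → Teal (d²=24006482.00)
P4 → Blue (d²=1239545.00)
P5 → Indigo (d²=4438898.00)
P6 → Slate (d²=8553658.00)
P7 → Slate (d²=7234225.00)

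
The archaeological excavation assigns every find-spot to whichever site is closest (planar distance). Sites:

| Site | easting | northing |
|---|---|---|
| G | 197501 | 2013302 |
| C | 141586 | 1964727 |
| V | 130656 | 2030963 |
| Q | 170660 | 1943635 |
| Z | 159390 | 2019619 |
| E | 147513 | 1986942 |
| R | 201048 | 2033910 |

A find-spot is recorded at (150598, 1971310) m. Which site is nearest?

Squared distances to each site:
G: 3963219473.000; C: 124552033.000; V: 3956163773.000; Q: 1168389469.000; Z: 2411058745.000; E: 253876649.000; R: 6463962500.000.
Minimum at C.

C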